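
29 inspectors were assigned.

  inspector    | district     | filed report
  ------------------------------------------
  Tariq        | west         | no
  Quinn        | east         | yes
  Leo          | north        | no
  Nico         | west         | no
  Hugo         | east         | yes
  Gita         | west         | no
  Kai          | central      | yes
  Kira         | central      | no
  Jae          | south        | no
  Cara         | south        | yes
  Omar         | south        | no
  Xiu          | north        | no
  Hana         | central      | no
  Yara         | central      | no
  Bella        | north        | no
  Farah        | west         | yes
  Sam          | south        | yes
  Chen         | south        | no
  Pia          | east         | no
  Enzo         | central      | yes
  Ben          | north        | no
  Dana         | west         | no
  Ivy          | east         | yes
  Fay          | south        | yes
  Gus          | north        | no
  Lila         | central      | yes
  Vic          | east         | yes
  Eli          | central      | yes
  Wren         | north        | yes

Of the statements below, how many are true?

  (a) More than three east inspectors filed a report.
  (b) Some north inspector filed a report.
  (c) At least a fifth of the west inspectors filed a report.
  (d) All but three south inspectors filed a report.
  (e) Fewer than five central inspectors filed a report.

5

(a) east: |A| = 5, |A ∩ B| = 4; needs |A ∩ B| > 3 — true.
(b) north: |A| = 6, |A ∩ B| = 1; needs A ∩ B ≠ ∅ (|A ∩ B| ≥ 1) — true.
(c) west: |A| = 5, |A ∩ B| = 1; needs |A ∩ B| / |A| ≥ 1/5 — true.
(d) south: |A| = 6, |A ∩ B| = 3; needs |A ∖ B| = 3 — true.
(e) central: |A| = 7, |A ∩ B| = 4; needs |A ∩ B| < 5 — true.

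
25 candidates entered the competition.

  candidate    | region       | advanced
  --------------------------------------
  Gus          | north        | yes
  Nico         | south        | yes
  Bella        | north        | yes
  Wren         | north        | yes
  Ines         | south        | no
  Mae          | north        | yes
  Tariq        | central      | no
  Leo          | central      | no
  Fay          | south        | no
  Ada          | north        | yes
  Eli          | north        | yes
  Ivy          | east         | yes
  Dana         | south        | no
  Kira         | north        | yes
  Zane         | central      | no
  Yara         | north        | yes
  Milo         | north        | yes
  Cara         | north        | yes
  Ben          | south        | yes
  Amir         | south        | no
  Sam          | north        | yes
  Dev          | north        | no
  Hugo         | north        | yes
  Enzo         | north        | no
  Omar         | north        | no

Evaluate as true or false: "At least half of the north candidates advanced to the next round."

The determiner here denotes the relation: |A ∩ B| ≥ |A ∖ B|.
|A| = 15, |A ∩ B| = 12, |A ∖ B| = 3.
12 > 3, so the statement is true.

True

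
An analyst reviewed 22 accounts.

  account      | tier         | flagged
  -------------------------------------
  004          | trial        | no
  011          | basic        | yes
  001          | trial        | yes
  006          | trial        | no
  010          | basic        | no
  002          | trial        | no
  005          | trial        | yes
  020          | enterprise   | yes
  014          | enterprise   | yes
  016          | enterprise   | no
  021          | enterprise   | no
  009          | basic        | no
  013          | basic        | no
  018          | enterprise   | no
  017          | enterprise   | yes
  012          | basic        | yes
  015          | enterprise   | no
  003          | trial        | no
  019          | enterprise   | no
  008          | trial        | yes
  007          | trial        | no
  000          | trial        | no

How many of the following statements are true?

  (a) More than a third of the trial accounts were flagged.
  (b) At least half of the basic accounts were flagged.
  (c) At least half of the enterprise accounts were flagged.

(a) trial: |A| = 9, |A ∩ B| = 3; needs |A ∩ B| / |A| > 1/3 — false.
(b) basic: |A| = 5, |A ∩ B| = 2; needs |A ∩ B| ≥ |A ∖ B| — false.
(c) enterprise: |A| = 8, |A ∩ B| = 3; needs |A ∩ B| ≥ |A ∖ B| — false.

0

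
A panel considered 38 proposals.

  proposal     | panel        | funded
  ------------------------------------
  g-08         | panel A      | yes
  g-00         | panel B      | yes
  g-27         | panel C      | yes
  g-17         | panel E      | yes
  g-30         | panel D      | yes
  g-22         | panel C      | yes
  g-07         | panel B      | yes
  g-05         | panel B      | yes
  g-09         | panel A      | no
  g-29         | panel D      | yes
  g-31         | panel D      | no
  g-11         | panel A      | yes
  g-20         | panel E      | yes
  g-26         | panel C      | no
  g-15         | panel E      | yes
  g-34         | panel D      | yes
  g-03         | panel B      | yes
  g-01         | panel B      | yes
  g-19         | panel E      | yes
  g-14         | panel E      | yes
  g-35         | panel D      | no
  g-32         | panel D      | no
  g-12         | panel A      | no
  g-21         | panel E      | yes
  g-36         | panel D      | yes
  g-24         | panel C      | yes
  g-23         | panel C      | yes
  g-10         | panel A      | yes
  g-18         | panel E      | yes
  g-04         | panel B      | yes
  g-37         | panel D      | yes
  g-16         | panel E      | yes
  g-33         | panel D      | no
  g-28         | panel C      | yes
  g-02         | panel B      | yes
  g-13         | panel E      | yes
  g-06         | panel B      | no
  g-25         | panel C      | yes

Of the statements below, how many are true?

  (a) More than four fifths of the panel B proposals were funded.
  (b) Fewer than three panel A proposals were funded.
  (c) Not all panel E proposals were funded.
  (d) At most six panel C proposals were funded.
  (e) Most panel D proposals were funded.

(a) panel B: |A| = 8, |A ∩ B| = 7; needs |A ∩ B| / |A| > 4/5 — true.
(b) panel A: |A| = 5, |A ∩ B| = 3; needs |A ∩ B| < 3 — false.
(c) panel E: |A| = 9, |A ∩ B| = 9; needs A ⊄ B (|A ∖ B| ≥ 1) — false.
(d) panel C: |A| = 7, |A ∩ B| = 6; needs |A ∩ B| ≤ 6 — true.
(e) panel D: |A| = 9, |A ∩ B| = 5; needs |A ∩ B| > |A ∖ B| — true.

3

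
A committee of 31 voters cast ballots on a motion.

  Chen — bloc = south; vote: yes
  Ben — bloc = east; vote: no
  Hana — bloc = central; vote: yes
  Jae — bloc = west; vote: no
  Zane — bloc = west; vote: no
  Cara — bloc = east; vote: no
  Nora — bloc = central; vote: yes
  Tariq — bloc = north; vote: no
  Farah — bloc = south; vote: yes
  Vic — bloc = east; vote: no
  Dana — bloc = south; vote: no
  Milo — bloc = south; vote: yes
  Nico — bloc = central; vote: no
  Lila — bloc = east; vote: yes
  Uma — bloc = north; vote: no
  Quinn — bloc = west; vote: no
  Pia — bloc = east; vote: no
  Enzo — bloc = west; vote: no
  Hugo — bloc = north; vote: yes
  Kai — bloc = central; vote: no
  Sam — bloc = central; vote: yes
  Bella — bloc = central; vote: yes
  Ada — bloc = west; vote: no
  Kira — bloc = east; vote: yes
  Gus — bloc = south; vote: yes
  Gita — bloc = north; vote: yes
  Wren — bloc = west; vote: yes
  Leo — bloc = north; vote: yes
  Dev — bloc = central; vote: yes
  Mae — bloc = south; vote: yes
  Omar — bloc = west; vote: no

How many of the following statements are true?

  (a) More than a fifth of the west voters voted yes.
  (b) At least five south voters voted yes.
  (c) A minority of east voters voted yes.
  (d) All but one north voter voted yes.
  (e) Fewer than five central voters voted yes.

2

(a) west: |A| = 7, |A ∩ B| = 1; needs |A ∩ B| / |A| > 1/5 — false.
(b) south: |A| = 6, |A ∩ B| = 5; needs |A ∩ B| ≥ 5 — true.
(c) east: |A| = 6, |A ∩ B| = 2; needs |A ∩ B| < |A ∖ B| — true.
(d) north: |A| = 5, |A ∩ B| = 3; needs |A ∖ B| = 1 — false.
(e) central: |A| = 7, |A ∩ B| = 5; needs |A ∩ B| < 5 — false.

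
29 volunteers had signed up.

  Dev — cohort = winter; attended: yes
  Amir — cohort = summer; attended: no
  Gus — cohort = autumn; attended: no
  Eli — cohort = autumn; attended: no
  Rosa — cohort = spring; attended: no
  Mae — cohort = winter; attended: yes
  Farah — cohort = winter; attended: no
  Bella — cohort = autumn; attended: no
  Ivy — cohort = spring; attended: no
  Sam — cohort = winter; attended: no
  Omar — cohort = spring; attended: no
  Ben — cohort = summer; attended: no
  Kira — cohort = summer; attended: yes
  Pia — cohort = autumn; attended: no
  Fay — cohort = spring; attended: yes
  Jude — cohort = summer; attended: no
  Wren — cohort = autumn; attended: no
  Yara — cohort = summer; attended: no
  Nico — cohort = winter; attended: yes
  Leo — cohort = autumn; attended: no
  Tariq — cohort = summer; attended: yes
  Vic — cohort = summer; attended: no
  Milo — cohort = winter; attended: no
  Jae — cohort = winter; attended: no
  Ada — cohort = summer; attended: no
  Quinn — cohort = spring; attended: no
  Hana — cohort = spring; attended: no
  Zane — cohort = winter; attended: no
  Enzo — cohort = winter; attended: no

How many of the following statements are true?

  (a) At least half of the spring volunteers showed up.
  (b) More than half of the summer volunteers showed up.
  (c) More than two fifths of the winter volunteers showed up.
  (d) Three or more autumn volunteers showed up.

0

(a) spring: |A| = 6, |A ∩ B| = 1; needs |A ∩ B| ≥ |A ∖ B| — false.
(b) summer: |A| = 8, |A ∩ B| = 2; needs |A ∩ B| > |A ∖ B| — false.
(c) winter: |A| = 9, |A ∩ B| = 3; needs |A ∩ B| / |A| > 2/5 — false.
(d) autumn: |A| = 6, |A ∩ B| = 0; needs |A ∩ B| ≥ 3 — false.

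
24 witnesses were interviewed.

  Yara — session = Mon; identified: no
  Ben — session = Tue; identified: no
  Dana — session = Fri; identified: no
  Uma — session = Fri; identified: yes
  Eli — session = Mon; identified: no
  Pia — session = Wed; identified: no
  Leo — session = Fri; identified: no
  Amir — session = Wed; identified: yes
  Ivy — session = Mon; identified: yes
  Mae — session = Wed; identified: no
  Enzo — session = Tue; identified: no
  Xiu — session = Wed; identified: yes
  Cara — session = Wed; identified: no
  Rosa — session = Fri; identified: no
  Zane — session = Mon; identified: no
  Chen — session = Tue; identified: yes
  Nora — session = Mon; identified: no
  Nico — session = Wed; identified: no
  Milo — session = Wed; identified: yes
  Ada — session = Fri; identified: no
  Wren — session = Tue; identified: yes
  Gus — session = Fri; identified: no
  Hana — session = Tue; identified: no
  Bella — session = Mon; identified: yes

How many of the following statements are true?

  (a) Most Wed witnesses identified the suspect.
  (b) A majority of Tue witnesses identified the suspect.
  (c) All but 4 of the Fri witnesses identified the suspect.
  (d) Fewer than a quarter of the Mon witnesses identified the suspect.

0

(a) Wed: |A| = 7, |A ∩ B| = 3; needs |A ∩ B| > |A ∖ B| — false.
(b) Tue: |A| = 5, |A ∩ B| = 2; needs |A ∩ B| > |A ∖ B| — false.
(c) Fri: |A| = 6, |A ∩ B| = 1; needs |A ∖ B| = 4 — false.
(d) Mon: |A| = 6, |A ∩ B| = 2; needs |A ∩ B| / |A| < 1/4 — false.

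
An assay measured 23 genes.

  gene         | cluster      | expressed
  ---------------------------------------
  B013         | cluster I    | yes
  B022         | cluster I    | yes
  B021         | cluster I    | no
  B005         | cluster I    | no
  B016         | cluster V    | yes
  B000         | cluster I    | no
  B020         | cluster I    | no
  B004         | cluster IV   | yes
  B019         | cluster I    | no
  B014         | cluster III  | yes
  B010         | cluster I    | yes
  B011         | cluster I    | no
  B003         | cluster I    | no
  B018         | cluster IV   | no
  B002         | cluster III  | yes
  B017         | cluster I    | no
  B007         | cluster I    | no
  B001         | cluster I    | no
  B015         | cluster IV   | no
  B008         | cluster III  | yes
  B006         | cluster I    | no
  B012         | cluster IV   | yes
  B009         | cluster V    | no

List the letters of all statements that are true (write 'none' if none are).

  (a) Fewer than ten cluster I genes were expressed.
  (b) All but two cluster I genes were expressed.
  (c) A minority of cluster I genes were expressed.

(a), (c)

|A| = 14, |A ∩ B| = 3, |A ∖ B| = 11.
(a) |A ∩ B| < 10: holds.
(b) |A ∖ B| = 2: fails.
(c) |A ∩ B| < |A ∖ B|: holds.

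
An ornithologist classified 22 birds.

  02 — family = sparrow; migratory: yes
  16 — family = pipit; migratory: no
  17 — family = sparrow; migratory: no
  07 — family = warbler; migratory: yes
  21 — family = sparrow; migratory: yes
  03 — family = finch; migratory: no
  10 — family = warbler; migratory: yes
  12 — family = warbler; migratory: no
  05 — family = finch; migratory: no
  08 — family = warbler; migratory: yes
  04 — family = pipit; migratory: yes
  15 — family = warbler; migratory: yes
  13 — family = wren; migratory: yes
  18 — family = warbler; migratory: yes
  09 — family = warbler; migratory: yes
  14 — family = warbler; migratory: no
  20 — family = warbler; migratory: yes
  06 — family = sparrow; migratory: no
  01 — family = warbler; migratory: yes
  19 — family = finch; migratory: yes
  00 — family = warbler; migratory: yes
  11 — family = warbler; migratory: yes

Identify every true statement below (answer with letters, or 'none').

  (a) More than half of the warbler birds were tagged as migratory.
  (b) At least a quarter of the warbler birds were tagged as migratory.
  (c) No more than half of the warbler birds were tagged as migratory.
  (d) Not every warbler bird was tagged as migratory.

(a), (b), (d)

|A| = 12, |A ∩ B| = 10, |A ∖ B| = 2.
(a) |A ∩ B| > |A ∖ B|: holds.
(b) |A ∩ B| / |A| ≥ 1/4: holds.
(c) |A ∩ B| ≤ |A ∖ B|: fails.
(d) A ⊄ B (|A ∖ B| ≥ 1): holds.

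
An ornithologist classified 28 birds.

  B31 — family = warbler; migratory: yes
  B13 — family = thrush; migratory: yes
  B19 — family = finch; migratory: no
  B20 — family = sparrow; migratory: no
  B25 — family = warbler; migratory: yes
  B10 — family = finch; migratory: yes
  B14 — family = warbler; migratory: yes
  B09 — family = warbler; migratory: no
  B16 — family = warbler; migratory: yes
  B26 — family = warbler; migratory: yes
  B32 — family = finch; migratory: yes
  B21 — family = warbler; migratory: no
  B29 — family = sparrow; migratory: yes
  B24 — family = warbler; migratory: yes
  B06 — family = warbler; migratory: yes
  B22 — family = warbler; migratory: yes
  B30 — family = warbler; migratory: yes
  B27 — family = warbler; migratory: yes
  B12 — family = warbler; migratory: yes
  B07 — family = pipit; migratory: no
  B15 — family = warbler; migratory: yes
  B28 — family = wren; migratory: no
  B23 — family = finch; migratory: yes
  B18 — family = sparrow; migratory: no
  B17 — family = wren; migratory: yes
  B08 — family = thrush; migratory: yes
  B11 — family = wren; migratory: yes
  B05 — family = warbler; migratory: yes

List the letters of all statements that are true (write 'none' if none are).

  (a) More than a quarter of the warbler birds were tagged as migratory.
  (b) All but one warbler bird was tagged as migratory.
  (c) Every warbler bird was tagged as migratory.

(a)

|A| = 15, |A ∩ B| = 13, |A ∖ B| = 2.
(a) |A ∩ B| / |A| > 1/4: holds.
(b) |A ∖ B| = 1: fails.
(c) A ⊆ B, i.e. every element of A is in B (|A ∖ B| = 0): fails.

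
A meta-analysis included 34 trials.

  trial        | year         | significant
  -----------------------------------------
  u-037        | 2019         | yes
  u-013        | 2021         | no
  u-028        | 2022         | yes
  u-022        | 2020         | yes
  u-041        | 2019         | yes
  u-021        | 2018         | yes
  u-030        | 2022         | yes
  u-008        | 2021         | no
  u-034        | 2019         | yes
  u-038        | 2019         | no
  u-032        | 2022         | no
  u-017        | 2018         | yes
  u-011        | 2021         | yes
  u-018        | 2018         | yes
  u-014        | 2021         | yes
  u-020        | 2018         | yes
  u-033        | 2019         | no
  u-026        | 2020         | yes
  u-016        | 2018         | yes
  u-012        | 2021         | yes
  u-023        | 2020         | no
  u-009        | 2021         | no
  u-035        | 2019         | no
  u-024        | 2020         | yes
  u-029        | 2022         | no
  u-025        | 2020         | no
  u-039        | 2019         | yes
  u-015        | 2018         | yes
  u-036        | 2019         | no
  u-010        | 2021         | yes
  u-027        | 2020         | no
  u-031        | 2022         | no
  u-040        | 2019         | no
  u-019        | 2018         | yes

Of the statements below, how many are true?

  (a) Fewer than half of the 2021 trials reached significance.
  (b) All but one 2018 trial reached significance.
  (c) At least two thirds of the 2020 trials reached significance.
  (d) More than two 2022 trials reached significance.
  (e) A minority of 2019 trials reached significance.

(a) 2021: |A| = 7, |A ∩ B| = 4; needs |A ∩ B| < |A ∖ B| — false.
(b) 2018: |A| = 7, |A ∩ B| = 7; needs |A ∖ B| = 1 — false.
(c) 2020: |A| = 6, |A ∩ B| = 3; needs |A ∩ B| / |A| ≥ 2/3 — false.
(d) 2022: |A| = 5, |A ∩ B| = 2; needs |A ∩ B| > 2 — false.
(e) 2019: |A| = 9, |A ∩ B| = 4; needs |A ∩ B| < |A ∖ B| — true.

1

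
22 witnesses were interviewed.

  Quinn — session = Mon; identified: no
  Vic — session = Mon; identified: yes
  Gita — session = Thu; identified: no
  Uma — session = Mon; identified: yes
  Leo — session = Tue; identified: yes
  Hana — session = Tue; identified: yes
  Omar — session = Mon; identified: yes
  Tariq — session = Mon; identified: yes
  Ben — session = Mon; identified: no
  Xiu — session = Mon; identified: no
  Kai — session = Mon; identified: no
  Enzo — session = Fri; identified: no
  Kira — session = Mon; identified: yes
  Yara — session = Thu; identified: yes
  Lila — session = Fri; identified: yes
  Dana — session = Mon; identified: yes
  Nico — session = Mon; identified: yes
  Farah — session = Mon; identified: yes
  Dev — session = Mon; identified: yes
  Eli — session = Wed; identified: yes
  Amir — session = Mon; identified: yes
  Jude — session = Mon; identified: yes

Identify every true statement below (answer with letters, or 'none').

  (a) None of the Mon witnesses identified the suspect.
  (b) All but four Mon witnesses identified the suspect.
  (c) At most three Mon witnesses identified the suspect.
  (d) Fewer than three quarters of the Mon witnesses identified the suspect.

(b), (d)

|A| = 15, |A ∩ B| = 11, |A ∖ B| = 4.
(a) A ∩ B = ∅ (|A ∩ B| = 0): fails.
(b) |A ∖ B| = 4: holds.
(c) |A ∩ B| ≤ 3: fails.
(d) |A ∩ B| / |A| < 3/4: holds.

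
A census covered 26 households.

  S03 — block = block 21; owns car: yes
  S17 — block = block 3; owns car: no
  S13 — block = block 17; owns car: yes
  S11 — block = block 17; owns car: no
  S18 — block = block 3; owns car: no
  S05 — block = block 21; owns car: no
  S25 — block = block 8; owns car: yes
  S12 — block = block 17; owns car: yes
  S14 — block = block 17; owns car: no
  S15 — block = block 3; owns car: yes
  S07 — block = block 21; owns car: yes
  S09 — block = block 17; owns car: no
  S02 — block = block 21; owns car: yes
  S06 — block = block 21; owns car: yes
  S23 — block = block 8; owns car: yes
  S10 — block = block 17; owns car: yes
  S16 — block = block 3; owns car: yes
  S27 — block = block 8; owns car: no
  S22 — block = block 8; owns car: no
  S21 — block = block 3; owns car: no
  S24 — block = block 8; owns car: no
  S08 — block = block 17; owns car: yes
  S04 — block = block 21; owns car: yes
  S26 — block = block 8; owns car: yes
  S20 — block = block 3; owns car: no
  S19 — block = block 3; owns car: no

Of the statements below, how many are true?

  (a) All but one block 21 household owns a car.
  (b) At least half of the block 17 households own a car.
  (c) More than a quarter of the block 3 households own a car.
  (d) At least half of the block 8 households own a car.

4

(a) block 21: |A| = 6, |A ∩ B| = 5; needs |A ∖ B| = 1 — true.
(b) block 17: |A| = 7, |A ∩ B| = 4; needs |A ∩ B| ≥ |A ∖ B| — true.
(c) block 3: |A| = 7, |A ∩ B| = 2; needs |A ∩ B| / |A| > 1/4 — true.
(d) block 8: |A| = 6, |A ∩ B| = 3; needs |A ∩ B| ≥ |A ∖ B| — true.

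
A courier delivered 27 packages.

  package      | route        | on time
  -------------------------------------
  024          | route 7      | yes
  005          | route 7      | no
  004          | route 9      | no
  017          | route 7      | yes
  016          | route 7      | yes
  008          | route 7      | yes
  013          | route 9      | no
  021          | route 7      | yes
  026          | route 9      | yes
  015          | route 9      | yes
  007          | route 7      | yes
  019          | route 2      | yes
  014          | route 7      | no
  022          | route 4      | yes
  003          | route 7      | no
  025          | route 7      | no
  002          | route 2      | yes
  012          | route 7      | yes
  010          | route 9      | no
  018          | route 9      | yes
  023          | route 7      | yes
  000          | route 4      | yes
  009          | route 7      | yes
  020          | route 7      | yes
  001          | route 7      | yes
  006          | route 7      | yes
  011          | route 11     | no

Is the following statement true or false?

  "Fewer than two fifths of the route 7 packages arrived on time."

False

The determiner here denotes the relation: |A ∩ B| / |A| < 2/5.
|A| = 16, |A ∩ B| = 12, |A ∖ B| = 4.
|A ∩ B|/|A| = 12/16, so the statement is false.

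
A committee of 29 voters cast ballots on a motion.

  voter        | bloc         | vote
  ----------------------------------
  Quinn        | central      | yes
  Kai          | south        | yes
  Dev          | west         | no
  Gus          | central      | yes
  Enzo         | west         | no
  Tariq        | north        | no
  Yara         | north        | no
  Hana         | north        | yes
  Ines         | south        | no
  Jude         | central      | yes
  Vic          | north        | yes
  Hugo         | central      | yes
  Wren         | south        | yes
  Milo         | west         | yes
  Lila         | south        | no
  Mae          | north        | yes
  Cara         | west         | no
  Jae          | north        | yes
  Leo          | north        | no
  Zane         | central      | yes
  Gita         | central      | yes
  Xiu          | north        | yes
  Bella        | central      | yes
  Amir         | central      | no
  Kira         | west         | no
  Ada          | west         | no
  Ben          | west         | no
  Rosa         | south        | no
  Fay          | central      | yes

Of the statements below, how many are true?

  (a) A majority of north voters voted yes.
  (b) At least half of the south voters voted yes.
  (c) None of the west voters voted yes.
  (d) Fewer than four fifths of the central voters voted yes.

(a) north: |A| = 8, |A ∩ B| = 5; needs |A ∩ B| > |A ∖ B| — true.
(b) south: |A| = 5, |A ∩ B| = 2; needs |A ∩ B| ≥ |A ∖ B| — false.
(c) west: |A| = 7, |A ∩ B| = 1; needs A ∩ B = ∅ (|A ∩ B| = 0) — false.
(d) central: |A| = 9, |A ∩ B| = 8; needs |A ∩ B| / |A| < 4/5 — false.

1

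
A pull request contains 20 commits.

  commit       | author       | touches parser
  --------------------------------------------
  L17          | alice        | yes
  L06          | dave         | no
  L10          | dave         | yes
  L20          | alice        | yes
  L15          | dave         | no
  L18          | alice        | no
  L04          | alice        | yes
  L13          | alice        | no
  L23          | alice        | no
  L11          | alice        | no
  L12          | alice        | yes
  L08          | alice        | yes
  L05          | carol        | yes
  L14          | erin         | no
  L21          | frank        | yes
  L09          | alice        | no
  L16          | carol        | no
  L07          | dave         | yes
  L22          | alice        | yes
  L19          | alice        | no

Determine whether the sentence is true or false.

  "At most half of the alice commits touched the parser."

Truth condition: |A ∩ B| ≤ |A ∖ B|.
A (the restrictor) = {L17, L20, L18, L04, L13, L23, L11, L12, L08, L09, L22, L19}, |A| = 12.
A ∩ B = {L17, L20, L04, L12, L08, L22}, so |A ∩ B| = 6.
A ∖ B = {L18, L13, L23, L11, L09, L19}, so |A ∖ B| = 6.
6 = 6, so the statement is true.

True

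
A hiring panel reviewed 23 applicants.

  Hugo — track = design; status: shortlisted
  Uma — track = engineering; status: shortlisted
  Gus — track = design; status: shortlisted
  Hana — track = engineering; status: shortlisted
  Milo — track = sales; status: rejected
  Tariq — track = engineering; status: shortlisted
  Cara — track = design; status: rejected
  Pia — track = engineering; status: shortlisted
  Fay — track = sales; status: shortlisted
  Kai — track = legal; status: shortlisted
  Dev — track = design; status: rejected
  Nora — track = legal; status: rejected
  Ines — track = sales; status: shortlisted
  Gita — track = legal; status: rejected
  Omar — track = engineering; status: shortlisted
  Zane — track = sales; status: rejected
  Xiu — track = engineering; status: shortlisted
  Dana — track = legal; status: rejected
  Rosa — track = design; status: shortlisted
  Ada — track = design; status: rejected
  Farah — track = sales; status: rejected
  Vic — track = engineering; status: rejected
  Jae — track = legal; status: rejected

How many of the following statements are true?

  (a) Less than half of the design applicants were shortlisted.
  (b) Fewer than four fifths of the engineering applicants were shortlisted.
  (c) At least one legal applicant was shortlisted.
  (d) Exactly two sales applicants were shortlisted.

(a) design: |A| = 6, |A ∩ B| = 3; needs |A ∩ B| < |A ∖ B| — false.
(b) engineering: |A| = 7, |A ∩ B| = 6; needs |A ∩ B| / |A| < 4/5 — false.
(c) legal: |A| = 5, |A ∩ B| = 1; needs A ∩ B ≠ ∅ (|A ∩ B| ≥ 1) — true.
(d) sales: |A| = 5, |A ∩ B| = 2; needs |A ∩ B| = 2 — true.

2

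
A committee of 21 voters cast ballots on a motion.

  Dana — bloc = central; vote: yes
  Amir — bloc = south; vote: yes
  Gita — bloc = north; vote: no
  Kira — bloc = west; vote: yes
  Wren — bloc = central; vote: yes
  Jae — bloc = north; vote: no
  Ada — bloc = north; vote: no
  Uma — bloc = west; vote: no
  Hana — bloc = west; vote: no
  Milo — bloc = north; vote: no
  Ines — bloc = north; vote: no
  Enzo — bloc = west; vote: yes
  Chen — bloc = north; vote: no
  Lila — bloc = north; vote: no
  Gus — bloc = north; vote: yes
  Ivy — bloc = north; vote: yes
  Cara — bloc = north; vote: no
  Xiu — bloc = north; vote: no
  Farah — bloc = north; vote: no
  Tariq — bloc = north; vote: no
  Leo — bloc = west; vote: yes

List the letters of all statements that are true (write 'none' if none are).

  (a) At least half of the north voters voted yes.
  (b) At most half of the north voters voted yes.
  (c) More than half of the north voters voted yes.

(b)

|A| = 13, |A ∩ B| = 2, |A ∖ B| = 11.
(a) |A ∩ B| ≥ |A ∖ B|: fails.
(b) |A ∩ B| ≤ |A ∖ B|: holds.
(c) |A ∩ B| > |A ∖ B|: fails.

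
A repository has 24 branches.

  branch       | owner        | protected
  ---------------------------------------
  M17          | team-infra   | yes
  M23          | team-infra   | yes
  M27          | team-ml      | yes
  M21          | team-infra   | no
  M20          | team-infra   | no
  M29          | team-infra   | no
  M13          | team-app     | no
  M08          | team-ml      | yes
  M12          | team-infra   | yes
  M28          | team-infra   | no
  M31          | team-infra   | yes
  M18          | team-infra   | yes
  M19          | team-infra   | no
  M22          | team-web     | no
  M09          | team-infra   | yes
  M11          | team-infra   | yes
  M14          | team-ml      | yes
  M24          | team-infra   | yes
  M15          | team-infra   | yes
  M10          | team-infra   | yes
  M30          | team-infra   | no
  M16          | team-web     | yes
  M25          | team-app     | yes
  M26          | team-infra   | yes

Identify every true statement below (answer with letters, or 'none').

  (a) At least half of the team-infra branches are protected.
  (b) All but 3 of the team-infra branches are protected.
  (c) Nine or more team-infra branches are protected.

|A| = 17, |A ∩ B| = 11, |A ∖ B| = 6.
(a) |A ∩ B| ≥ |A ∖ B|: holds.
(b) |A ∖ B| = 3: fails.
(c) |A ∩ B| ≥ 9: holds.

(a), (c)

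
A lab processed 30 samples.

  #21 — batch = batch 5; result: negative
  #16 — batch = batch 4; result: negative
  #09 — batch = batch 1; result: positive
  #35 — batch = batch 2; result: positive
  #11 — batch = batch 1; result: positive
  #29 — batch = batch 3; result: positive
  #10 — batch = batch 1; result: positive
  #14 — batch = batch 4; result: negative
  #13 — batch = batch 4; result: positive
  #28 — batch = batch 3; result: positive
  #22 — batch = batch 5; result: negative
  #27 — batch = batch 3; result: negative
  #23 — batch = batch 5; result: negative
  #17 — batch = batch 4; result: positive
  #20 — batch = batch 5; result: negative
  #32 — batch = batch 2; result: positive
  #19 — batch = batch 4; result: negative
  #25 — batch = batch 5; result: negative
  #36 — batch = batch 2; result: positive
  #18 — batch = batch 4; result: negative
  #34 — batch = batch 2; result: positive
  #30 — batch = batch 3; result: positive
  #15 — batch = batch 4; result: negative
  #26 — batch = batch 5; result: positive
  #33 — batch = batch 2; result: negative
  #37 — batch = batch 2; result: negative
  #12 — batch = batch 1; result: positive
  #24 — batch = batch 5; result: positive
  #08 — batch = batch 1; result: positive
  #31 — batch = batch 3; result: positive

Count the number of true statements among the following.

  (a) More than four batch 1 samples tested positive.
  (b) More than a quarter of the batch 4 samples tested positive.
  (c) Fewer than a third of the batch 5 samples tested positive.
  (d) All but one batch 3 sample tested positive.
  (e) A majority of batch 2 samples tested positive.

5

(a) batch 1: |A| = 5, |A ∩ B| = 5; needs |A ∩ B| > 4 — true.
(b) batch 4: |A| = 7, |A ∩ B| = 2; needs |A ∩ B| / |A| > 1/4 — true.
(c) batch 5: |A| = 7, |A ∩ B| = 2; needs |A ∩ B| / |A| < 1/3 — true.
(d) batch 3: |A| = 5, |A ∩ B| = 4; needs |A ∖ B| = 1 — true.
(e) batch 2: |A| = 6, |A ∩ B| = 4; needs |A ∩ B| > |A ∖ B| — true.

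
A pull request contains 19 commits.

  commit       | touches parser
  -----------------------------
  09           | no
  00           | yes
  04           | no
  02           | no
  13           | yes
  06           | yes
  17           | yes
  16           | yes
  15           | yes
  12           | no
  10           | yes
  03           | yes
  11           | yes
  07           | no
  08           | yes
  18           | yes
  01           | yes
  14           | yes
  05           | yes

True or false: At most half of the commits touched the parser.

Truth condition: |A ∩ B| ≤ |A ∖ B|.
|A| = 19, |A ∩ B| = 14, |A ∖ B| = 5.
14 > 5, so the statement is false.

False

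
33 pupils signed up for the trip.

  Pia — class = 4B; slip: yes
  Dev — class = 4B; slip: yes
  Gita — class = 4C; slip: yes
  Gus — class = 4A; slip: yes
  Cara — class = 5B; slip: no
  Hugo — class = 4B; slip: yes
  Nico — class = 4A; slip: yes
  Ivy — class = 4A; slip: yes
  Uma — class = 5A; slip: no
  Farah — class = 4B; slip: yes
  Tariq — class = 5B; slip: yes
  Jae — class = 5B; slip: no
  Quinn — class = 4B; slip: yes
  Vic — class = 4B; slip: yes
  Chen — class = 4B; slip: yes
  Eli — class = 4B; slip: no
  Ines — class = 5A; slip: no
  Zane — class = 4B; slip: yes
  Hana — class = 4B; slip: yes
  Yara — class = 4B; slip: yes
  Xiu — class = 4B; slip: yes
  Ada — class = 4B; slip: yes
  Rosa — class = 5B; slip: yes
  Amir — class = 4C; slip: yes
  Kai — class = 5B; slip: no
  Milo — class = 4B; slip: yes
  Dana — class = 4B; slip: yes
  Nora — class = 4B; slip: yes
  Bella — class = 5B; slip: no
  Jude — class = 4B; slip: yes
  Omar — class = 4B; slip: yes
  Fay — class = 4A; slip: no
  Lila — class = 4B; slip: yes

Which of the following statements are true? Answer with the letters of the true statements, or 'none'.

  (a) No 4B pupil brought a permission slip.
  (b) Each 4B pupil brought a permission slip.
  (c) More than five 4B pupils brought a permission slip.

(c)

|A| = 19, |A ∩ B| = 18, |A ∖ B| = 1.
(a) A ∩ B = ∅ (|A ∩ B| = 0): fails.
(b) A ⊆ B, i.e. every element of A is in B (|A ∖ B| = 0): fails.
(c) |A ∩ B| > 5: holds.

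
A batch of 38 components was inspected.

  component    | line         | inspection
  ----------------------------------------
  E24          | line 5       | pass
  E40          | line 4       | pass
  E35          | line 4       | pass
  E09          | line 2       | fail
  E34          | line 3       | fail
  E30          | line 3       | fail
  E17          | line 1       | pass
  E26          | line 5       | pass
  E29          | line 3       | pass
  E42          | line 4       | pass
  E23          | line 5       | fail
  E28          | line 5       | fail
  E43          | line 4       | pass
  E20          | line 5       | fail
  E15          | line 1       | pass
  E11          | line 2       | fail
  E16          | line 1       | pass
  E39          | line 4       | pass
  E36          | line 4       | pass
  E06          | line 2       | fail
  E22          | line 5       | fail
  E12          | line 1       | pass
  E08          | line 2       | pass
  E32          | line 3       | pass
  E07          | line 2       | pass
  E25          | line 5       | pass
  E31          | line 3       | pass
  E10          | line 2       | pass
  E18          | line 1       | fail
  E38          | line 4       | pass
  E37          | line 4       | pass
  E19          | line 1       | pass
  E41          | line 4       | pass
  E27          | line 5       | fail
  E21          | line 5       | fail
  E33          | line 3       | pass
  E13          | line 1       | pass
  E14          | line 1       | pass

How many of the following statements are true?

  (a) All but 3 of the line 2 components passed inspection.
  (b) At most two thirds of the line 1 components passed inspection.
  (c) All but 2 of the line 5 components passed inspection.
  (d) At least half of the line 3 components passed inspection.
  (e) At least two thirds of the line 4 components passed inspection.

3

(a) line 2: |A| = 6, |A ∩ B| = 3; needs |A ∖ B| = 3 — true.
(b) line 1: |A| = 8, |A ∩ B| = 7; needs |A ∩ B| / |A| ≤ 2/3 — false.
(c) line 5: |A| = 9, |A ∩ B| = 3; needs |A ∖ B| = 2 — false.
(d) line 3: |A| = 6, |A ∩ B| = 4; needs |A ∩ B| ≥ |A ∖ B| — true.
(e) line 4: |A| = 9, |A ∩ B| = 9; needs |A ∩ B| / |A| ≥ 2/3 — true.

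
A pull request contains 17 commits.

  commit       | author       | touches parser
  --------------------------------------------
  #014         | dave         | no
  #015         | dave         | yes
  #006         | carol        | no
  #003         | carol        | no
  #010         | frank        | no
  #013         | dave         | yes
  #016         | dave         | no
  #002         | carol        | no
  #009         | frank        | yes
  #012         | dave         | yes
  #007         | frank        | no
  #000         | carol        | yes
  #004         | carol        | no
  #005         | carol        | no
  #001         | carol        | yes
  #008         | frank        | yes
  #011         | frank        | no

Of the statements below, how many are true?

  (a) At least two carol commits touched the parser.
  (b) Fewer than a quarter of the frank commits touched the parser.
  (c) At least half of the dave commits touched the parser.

2

(a) carol: |A| = 7, |A ∩ B| = 2; needs |A ∩ B| ≥ 2 — true.
(b) frank: |A| = 5, |A ∩ B| = 2; needs |A ∩ B| / |A| < 1/4 — false.
(c) dave: |A| = 5, |A ∩ B| = 3; needs |A ∩ B| ≥ |A ∖ B| — true.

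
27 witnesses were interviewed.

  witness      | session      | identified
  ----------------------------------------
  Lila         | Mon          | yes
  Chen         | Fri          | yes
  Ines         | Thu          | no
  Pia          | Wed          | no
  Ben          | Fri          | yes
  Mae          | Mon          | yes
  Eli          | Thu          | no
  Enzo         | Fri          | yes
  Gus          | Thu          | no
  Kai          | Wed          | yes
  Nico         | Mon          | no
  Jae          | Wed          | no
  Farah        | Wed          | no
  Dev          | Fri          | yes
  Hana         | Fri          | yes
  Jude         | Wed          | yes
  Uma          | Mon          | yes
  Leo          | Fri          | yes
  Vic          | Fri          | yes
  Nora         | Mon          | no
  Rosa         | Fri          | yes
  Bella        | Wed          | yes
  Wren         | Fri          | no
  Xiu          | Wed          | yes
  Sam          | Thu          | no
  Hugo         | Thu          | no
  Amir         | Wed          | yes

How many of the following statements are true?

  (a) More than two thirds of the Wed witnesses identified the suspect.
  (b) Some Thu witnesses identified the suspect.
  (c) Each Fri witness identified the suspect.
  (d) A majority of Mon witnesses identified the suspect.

(a) Wed: |A| = 8, |A ∩ B| = 5; needs |A ∩ B| / |A| > 2/3 — false.
(b) Thu: |A| = 5, |A ∩ B| = 0; needs A ∩ B ≠ ∅ (|A ∩ B| ≥ 1) — false.
(c) Fri: |A| = 9, |A ∩ B| = 8; needs A ⊆ B, i.e. every element of A is in B (|A ∖ B| = 0) — false.
(d) Mon: |A| = 5, |A ∩ B| = 3; needs |A ∩ B| > |A ∖ B| — true.

1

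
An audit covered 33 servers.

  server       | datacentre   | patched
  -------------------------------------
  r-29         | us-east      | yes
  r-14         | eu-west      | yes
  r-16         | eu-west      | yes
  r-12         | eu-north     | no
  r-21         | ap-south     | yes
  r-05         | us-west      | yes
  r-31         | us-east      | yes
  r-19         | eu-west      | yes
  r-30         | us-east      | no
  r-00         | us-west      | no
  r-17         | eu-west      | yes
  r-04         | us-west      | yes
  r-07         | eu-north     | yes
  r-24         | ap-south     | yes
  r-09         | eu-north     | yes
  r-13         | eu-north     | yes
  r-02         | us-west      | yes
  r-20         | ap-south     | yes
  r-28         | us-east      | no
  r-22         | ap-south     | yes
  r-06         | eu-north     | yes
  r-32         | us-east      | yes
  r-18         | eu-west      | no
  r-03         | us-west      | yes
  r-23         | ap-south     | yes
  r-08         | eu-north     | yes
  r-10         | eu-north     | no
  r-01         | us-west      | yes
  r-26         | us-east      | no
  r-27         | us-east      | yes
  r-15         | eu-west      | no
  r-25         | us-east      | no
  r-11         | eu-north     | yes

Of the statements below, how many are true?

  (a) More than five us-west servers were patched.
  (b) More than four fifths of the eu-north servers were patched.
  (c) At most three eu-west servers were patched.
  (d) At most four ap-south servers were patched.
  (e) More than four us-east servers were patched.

0

(a) us-west: |A| = 6, |A ∩ B| = 5; needs |A ∩ B| > 5 — false.
(b) eu-north: |A| = 8, |A ∩ B| = 6; needs |A ∩ B| / |A| > 4/5 — false.
(c) eu-west: |A| = 6, |A ∩ B| = 4; needs |A ∩ B| ≤ 3 — false.
(d) ap-south: |A| = 5, |A ∩ B| = 5; needs |A ∩ B| ≤ 4 — false.
(e) us-east: |A| = 8, |A ∩ B| = 4; needs |A ∩ B| > 4 — false.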